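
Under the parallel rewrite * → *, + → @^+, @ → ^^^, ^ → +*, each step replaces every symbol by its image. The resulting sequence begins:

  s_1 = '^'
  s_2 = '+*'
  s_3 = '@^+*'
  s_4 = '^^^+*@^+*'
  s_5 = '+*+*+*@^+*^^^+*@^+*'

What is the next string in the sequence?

@^+*@^+*@^+*^^^+*@^+*+*+*+*@^+*^^^+*@^+*

φ(+*+*+*@^+*^^^+*@^+*) expands symbol-by-symbol to @^+ * @^+ * @^+ * ^^^ +* @^+ * +* +* +* @^+ * ^^^ +* @^+ *; joining the 19 pieces gives the next term.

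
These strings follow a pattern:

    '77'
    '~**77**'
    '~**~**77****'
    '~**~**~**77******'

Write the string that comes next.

~**~**~**~**77********

Each term wraps the previous one in ~** on the left and ** on the right.
So the next term is ~**·~**~**~**77******·**.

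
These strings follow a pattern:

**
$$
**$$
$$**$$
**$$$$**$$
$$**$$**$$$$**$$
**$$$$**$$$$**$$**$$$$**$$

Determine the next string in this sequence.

$$**$$**$$$$**$$**$$$$**$$$$**$$**$$$$**$$

From term 3 onward, concatenate the second-to-last term with the last: **·$$ = **$$, $$·**$$ = $$**$$, …
Continuing: $$**$$**$$$$**$$ · **$$$$**$$$$**$$**$$$$**$$ gives term 8.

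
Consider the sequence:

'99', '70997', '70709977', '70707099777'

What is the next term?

Every step adds 70 to the front and 7 to the end of the previous string.
One more step from 70707099777 gives the answer.

70707070997777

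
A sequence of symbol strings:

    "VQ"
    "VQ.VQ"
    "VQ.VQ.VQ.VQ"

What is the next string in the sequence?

Every step duplicates the string with '.' between the halves.
So the next term is two copies of VQ.VQ.VQ.VQ with '.' between the halves.

VQ.VQ.VQ.VQ.VQ.VQ.VQ.VQ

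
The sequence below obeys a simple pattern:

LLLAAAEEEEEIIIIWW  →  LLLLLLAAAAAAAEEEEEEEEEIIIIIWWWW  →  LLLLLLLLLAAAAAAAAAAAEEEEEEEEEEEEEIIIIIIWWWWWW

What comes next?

LLLLLLLLLLLLAAAAAAAAAAAAAAAEEEEEEEEEEEEEEEEEIIIIIIIWWWWWWWW

Reading off run lengths: L runs 3, 6, 9; A runs 3, 7, 11; E runs 5, 9, 13; I runs 4, 5, 6; W runs 2, 4, 6 — each is linear in n (n = 1, 2, …).
Setting n = 4 gives 12, 15, 17, 7, 8 characters in each block.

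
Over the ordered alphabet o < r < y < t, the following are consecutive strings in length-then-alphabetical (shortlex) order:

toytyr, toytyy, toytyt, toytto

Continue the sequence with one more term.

The successor of toytto increments the rightmost position that isn't already t and resets every position after it to o.

toyttr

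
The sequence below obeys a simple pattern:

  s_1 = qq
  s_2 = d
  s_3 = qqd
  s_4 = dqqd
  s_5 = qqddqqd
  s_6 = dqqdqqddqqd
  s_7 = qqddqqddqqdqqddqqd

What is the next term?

From term 3 onward, concatenate the second-to-last term with the last: qq·d = qqd, d·qqd = dqqd, …
The next term joins dqqdqqddqqd and qqddqqddqqdqqddqqd.

dqqdqqddqqdqqddqqddqqdqqddqqd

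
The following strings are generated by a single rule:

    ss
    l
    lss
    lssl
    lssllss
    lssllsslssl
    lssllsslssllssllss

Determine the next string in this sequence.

lssllsslssllssllsslssllsslssl

From term 3 onward, concatenate the last term with the second-to-last: l·ss = lss, lss·l = lssl, …
So term 8 is lssllsslssllssllss·lssllsslssl.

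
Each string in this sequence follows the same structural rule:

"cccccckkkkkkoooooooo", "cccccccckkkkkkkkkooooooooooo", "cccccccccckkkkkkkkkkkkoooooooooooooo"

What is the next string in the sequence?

cccccccccccckkkkkkkkkkkkkkkooooooooooooooooo

Each string has the form c^{2n+2} k^{3n} o^{3n+2}, where the shown terms are n = 2, 3, 4.
Setting n = 5 gives 12, 15, 17 characters in each block.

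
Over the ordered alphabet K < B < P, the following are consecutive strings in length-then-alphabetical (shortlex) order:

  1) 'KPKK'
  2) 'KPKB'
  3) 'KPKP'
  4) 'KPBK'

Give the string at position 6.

Advancing 2 positions from KPBK through KPBK → KPBB reaches term 6.

KPBP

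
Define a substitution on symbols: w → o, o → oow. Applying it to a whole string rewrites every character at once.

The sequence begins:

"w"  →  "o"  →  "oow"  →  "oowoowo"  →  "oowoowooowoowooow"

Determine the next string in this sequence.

Rewriting the 17 symbols of oowoowooowoowooow one by one yields oow oow o oow oow o oow oow oow o oow oow o oow oow oow o; concatenated:

oowoowooowoowooowoowoowooowoowooowoowoowo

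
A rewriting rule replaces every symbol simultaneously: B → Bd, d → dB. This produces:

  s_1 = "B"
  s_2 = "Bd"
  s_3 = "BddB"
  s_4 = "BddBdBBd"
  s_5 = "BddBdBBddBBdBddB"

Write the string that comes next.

Rewriting the 16 symbols of BddBdBBddBBdBddB one by one yields Bd dB dB Bd dB Bd Bd dB dB Bd Bd dB Bd dB dB Bd; concatenated:

BddBdBBddBBdBddBdBBdBddBBddBdBBd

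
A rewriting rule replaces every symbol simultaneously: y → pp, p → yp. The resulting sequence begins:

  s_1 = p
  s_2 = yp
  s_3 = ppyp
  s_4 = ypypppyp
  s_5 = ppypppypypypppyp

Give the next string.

ypypppypypypppypppypppypypypppyp

Replace each of the 16 characters of ppypppypypypppyp in place — yp yp pp yp yp yp pp yp pp yp pp yp yp yp pp yp — and concatenate.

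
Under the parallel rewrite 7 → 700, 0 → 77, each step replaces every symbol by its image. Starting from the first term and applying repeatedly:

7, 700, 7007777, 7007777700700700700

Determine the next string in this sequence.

φ(7007777700700700700) expands symbol-by-symbol to 700 77 77 700 700 700 700 700 77 77 700 77 77 700 77 77 700 77 77; joining the 19 pieces gives the next term.

70077777007007007007007777700777770077777007777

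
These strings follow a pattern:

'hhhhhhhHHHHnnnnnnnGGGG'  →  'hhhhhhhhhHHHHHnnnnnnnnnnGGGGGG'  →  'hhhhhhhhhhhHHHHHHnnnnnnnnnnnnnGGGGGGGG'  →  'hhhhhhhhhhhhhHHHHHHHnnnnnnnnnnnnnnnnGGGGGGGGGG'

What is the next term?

Reading off run lengths: h runs 7, 9, 11, 13; H runs 4, 5, 6, 7; n runs 7, 10, 13, 16; G runs 4, 6, 8, 10 — each is linear in n, where the shown terms are n = 2, 3, 4, 5.
At n = 6 the blocks have lengths 15, 8, 19, 12.

hhhhhhhhhhhhhhhHHHHHHHHnnnnnnnnnnnnnnnnnnnGGGGGGGGGGGG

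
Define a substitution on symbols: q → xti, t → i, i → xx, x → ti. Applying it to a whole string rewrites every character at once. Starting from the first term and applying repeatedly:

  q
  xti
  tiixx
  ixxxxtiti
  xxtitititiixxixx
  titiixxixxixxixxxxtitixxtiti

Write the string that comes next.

Rewriting the 28 symbols of titiixxixxixxixxxxtitixxtiti one by one yields i xx i xx xx ti ti xx ti ti xx ti ti xx ti ti ti ti i xx i xx ti ti i xx i xx; concatenated:

ixxixxxxtitixxtitixxtitixxtitititiixxixxtitiixxixx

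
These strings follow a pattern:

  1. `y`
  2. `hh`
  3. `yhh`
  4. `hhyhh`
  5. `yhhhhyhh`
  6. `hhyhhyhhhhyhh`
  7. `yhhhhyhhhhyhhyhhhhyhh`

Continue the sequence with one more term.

hhyhhyhhhhyhhyhhhhyhhhhyhhyhhhhyhh

From term 3 onward, concatenate the second-to-last term with the last: y·hh = yhh, hh·yhh = hhyhh, …
Continuing: hhyhhyhhhhyhh · yhhhhyhhhhyhhyhhhhyhh gives term 8.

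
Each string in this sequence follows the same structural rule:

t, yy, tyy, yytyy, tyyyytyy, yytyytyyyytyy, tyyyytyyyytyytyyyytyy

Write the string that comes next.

yytyytyyyytyytyyyytyyyytyytyyyytyy

From term 3 onward, concatenate the second-to-last term with the last: t·yy = tyy, yy·tyy = yytyy, …
The next term joins yytyytyyyytyy and tyyyytyyyytyytyyyytyy.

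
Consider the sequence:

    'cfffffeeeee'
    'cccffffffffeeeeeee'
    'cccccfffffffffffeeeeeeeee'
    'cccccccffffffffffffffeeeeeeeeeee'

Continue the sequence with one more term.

The n-th term is 2n-1 c's then 3n+2 f's then 2n+3 e's (n = 1, 2, …).
Setting n = 5 gives 9, 17, 13 characters in each block.

cccccccccfffffffffffffffffeeeeeeeeeeeee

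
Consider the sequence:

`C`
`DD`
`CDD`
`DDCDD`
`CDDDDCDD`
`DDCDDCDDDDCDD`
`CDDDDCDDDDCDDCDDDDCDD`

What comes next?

DDCDDCDDDDCDDCDDDDCDDDDCDDCDDDDCDD

Each term (from the third on) is the two preceding terms concatenated in order: term 3 = C·DD = CDD.
Continuing: DDCDDCDDDDCDD · CDDDDCDDDDCDDCDDDDCDD gives term 8.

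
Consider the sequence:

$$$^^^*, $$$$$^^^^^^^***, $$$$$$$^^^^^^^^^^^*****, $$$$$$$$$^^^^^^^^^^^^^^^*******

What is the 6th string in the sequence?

$$$$$$$$$$$$$^^^^^^^^^^^^^^^^^^^^^^^***********

Each string has the form $^{2n+1} ^^{4n-1} *^{2n-1} (n = 1, 2, …).
At n = 6 the blocks have lengths 13, 23, 11.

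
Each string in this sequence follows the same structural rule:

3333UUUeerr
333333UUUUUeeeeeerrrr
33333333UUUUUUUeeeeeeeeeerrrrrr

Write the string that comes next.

3333333333UUUUUUUUUeeeeeeeeeeeeeerrrrrrrr

Each string has the form 3^{2n+2} U^{2n+1} e^{4n-2} r^{2n} (n = 1, 2, …).
At n = 4 the blocks have lengths 10, 9, 14, 8.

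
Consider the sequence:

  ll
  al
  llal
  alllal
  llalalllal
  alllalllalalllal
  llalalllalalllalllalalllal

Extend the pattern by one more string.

alllalllalalllalllalalllalalllalllalalllal

Each term (from the third on) is the two preceding terms concatenated in order: term 3 = ll·al = llal.
So term 8 is alllalllalalllal·llalalllalalllalllalalllal.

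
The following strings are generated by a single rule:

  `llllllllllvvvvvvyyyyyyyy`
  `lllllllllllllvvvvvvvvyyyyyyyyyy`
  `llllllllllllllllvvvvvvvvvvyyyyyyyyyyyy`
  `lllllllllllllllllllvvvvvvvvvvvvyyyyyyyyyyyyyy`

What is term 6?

lllllllllllllllllllllllllvvvvvvvvvvvvvvvvyyyyyyyyyyyyyyyyyy

Term n consists of 3n+1 l's, followed by 2n v's, followed by 2n+2 y's, where the shown terms are n = 3, 4, 5, 6.
For term 6, n = 8, so the run lengths are 25, 16, 18.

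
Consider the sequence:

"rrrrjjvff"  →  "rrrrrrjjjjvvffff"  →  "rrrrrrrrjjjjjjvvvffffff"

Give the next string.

Term n consists of 2n+2 r's, followed by 2n j's, followed by n v's, followed by 2n f's (n = 1, 2, …).
Setting n = 4 gives 10, 8, 4, 8 characters in each block.

rrrrrrrrrrjjjjjjjjvvvvffffffff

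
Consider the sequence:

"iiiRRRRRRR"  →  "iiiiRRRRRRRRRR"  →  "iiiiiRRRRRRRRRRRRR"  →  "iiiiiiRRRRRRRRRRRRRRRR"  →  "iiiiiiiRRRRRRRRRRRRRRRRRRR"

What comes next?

iiiiiiiiRRRRRRRRRRRRRRRRRRRRRR

Reading off run lengths: i runs 3, 4, 5, 6, 7; R runs 7, 10, 13, 16, 19 — each is linear in n, where the shown terms are n = 2, 3, 4, 5, 6.
Setting n = 7 gives 8, 22 characters in each block.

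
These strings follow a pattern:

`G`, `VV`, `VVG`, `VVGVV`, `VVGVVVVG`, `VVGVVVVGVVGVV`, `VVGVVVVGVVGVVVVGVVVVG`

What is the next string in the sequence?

From term 3 onward, concatenate the last term with the second-to-last: VV·G = VVG, VVG·VV = VVGVV, …
The next term joins VVGVVVVGVVGVVVVGVVVVG and VVGVVVVGVVGVV.

VVGVVVVGVVGVVVVGVVVVGVVGVVVVGVVGVV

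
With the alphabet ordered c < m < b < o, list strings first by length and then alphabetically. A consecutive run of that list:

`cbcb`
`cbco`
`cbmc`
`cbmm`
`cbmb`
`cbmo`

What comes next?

cbbc

The successor of cbmo increments the rightmost position that isn't already o and resets every position after it to c.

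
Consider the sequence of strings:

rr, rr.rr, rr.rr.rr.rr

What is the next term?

rr.rr.rr.rr.rr.rr.rr.rr

Every step duplicates the string with '.' between the halves.
So the next term is two copies of rr.rr.rr.rr with '.' between the halves.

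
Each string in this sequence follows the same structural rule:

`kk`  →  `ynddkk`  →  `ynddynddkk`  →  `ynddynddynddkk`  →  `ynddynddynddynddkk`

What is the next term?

Each term is the previous one with yndd prepended.
Applying this once more to ynddynddynddynddkk:

ynddynddynddynddynddkk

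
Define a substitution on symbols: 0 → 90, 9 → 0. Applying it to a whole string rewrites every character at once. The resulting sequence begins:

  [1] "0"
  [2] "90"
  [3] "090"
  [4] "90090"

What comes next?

09090090

Apply φ to 90090 symbol by symbol: 9→0, 0→90, 0→90, 9→0, 0→90; joined: 0 90 90 0 90.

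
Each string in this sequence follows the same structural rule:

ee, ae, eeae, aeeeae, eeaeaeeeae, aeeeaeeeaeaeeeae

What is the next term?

From term 3 onward, concatenate the second-to-last term with the last: ee·ae = eeae, ae·eeae = aeeeae, …
Continuing: eeaeaeeeae · aeeeaeeeaeaeeeae gives term 7.

eeaeaeeeaeaeeeaeeeaeaeeeae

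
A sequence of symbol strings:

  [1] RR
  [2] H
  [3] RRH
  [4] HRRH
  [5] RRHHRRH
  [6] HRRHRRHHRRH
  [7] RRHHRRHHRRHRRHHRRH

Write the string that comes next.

Each term (from the third on) is the two preceding terms concatenated in order: term 3 = RR·H = RRH.
So term 8 is HRRHRRHHRRH·RRHHRRHHRRHRRHHRRH.

HRRHRRHHRRHRRHHRRHHRRHRRHHRRH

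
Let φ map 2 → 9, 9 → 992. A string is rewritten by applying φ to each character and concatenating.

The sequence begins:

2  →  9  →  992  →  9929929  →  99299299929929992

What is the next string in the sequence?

Replace each of the 17 characters of 99299299929929992 in place — 992 992 9 992 992 9 992 992 992 9 992 992 9 992 992 992 9 — and concatenate.

99299299929929992992992999299299929929929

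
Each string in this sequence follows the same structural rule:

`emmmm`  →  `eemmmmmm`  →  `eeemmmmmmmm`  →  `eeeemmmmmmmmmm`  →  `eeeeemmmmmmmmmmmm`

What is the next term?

eeeeeemmmmmmmmmmmmmm

Term n consists of n e's, followed by 2n+2 m's (n = 1, 2, …).
At n = 6 the blocks have lengths 6, 14.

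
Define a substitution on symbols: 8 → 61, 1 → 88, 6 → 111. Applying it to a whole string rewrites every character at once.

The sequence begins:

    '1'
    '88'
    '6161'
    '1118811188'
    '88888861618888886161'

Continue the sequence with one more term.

Rewriting the 20 symbols of 88888861618888886161 one by one yields 61 61 61 61 61 61 111 88 111 88 61 61 61 61 61 61 111 88 111 88; concatenated:

61616161616111188111886161616161611118811188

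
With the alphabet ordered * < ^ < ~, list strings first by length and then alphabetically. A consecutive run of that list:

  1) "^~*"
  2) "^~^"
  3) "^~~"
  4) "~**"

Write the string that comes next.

The successor of ~** increments the rightmost position that isn't already ~ and resets every position after it to *.

~*^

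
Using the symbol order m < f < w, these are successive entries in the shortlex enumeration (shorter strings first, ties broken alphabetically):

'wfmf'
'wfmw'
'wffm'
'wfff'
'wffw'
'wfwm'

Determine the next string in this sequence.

wfwf

The successor of wfwm increments the rightmost position that isn't already w and resets every position after it to m.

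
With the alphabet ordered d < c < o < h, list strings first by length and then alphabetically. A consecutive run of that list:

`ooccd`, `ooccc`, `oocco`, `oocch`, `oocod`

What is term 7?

oocoo

Continuing the enumeration 2 steps past oocod: oocod → oococ → (answer).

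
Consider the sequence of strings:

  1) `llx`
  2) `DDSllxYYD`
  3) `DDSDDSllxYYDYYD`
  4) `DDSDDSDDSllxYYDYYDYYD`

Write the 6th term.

Every step adds DDS to the front and YYD to the end of the previous string.
From DDSDDSDDSllxYYDYYDYYD, 2 further steps: DDSDDSDDSllxYYDYYDYYD → DDSDDSDDSDDSllxYYDYYDYYDYYD → (answer).

DDSDDSDDSDDSDDSllxYYDYYDYYDYYDYYD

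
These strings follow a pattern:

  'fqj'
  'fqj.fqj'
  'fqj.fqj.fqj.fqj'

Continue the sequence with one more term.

fqj.fqj.fqj.fqj.fqj.fqj.fqj.fqj

s(k+1) = s(k)·.·s(k) — each term doubles the last with '.' between the halves.
So the next term is two copies of fqj.fqj.fqj.fqj with '.' between the halves.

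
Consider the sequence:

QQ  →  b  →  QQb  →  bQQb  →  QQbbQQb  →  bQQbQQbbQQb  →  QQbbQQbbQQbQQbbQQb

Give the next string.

bQQbQQbbQQbQQbbQQbbQQbQQbbQQb

Each term (from the third on) is the two preceding terms concatenated in order: term 3 = QQ·b = QQb.
So term 8 is bQQbQQbbQQb·QQbbQQbbQQbQQbbQQb.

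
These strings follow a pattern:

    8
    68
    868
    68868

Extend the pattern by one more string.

86868868

This is a Fibonacci-style word recurrence s(k) = s(k−2)·s(k−1): e.g. 8·68 = 868.
The next term joins 868 and 68868.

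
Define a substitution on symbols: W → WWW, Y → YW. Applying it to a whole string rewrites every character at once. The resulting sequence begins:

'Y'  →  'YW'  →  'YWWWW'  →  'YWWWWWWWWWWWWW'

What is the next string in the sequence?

Applying the rule to each of the 14 symbols of YWWWWWWWWWWWWW gives the pieces YW WWW WWW WWW WWW WWW WWW WWW WWW WWW WWW WWW WWW WWW, which concatenate to the answer.

YWWWWWWWWWWWWWWWWWWWWWWWWWWWWWWWWWWWWWWWW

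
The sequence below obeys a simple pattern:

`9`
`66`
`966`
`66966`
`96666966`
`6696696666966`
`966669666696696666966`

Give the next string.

6696696666966966669666696696666966

Each term (from the third on) is the two preceding terms concatenated in order: term 3 = 9·66 = 966.
So term 8 is 6696696666966·966669666696696666966.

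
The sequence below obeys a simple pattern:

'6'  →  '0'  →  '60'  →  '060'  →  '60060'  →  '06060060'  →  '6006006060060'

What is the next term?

060600606006006060060

From term 3 onward, concatenate the second-to-last term with the last: 6·0 = 60, 0·60 = 060, …
Continuing: 06060060 · 6006006060060 gives term 8.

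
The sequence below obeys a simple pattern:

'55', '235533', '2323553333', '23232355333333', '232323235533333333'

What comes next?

s(k+1) = 23·s(k)·33, so each term gains 23 as a prefix and 33 as a suffix.
Applying this once more to 232323235533333333:

2323232323553333333333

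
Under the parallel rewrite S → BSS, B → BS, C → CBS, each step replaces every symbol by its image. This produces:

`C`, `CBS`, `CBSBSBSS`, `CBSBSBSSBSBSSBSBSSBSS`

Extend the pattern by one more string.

Applying the rule to each of the 21 symbols of CBSBSBSSBSBSSBSBSSBSS gives the pieces CBS BS BSS BS BSS BS BSS BSS BS BSS BS BSS BSS BS BSS BS BSS BSS BS BSS BSS, which concatenate to the answer.

CBSBSBSSBSBSSBSBSSBSSBSBSSBSBSSBSSBSBSSBSBSSBSSBSBSSBSS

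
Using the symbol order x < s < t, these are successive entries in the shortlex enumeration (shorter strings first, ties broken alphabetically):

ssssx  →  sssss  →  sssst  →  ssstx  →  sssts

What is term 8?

Stepping forward 3 times from sssts: sssts → ssstt → sstxx, then the target.

sstxs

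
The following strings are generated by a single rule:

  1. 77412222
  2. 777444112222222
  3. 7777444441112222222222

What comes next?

77777444444411112222222222222

Term n consists of n+1 7's, followed by 2n-1 4's, followed by n 1's, followed by 3n+1 2's (n = 1, 2, …).
For the next term, n = 4, so the run lengths are 5, 7, 4, 13.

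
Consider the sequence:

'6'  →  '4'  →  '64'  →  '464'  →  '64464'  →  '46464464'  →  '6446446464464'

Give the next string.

From term 3 onward, concatenate the second-to-last term with the last: 6·4 = 64, 4·64 = 464, …
So term 8 is 46464464·6446446464464.

464644646446446464464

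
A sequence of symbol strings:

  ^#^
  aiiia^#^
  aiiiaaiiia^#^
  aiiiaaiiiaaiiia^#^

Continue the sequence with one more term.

aiiiaaiiiaaiiiaaiiia^#^

Each term is the previous one with aiiia prepended.
So the next term is aiiia·aiiiaaiiiaaiiia^#^.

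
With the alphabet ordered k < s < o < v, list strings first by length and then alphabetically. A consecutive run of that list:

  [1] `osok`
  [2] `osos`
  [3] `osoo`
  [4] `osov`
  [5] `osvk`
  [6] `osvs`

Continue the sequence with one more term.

osvo

Treat osvs as a base-4 numeral over the given alphabet and add one, carrying through any trailing v's.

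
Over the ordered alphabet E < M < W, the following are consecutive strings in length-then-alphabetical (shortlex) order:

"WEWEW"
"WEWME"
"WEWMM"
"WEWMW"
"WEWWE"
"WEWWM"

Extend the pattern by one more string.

Treat WEWWM as a base-3 numeral over the given alphabet and add one, carrying through any trailing W's.

WEWWW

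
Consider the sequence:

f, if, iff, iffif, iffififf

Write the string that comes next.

This is a Fibonacci-style word recurrence s(k) = s(k−1)·s(k−2): e.g. if·f = iff.
Continuing: iffififf · iffif gives term 6.

iffififfiffif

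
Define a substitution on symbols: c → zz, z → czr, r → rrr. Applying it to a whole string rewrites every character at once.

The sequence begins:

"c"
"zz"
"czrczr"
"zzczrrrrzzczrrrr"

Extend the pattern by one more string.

Applying the rule to each of the 16 symbols of zzczrrrrzzczrrrr gives the pieces czr czr zz czr rrr rrr rrr rrr czr czr zz czr rrr rrr rrr rrr, which concatenate to the answer.

czrczrzzczrrrrrrrrrrrrrczrczrzzczrrrrrrrrrrrrr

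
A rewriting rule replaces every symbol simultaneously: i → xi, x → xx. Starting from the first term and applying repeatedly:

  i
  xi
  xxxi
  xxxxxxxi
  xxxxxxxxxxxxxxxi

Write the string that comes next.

Rewriting the 16 symbols of xxxxxxxxxxxxxxxi one by one yields xx xx xx xx xx xx xx xx xx xx xx xx xx xx xx xi; concatenated:

xxxxxxxxxxxxxxxxxxxxxxxxxxxxxxxi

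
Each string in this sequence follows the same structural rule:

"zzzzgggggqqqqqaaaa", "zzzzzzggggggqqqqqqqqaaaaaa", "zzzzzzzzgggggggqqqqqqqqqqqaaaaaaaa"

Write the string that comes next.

zzzzzzzzzzggggggggqqqqqqqqqqqqqqaaaaaaaaaa

The n-th term is 2n z's then n+3 g's then 3n-1 q's then 2n a's, where the shown terms are n = 2, 3, 4.
For the next term, n = 5, so the run lengths are 10, 8, 14, 10.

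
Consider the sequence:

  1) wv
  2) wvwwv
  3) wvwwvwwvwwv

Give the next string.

Every step duplicates the string with 'w' between the halves.
One more doubling of wvwwvwwvwwv gives the answer.

wvwwvwwvwwvwwvwwvwwvwwv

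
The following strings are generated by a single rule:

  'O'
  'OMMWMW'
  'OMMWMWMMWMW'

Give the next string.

The strings grow by a fixed suffix MMWMW each time.
So the next term is OMMWMWMMWMW·MMWMW.

OMMWMWMMWMWMMWMW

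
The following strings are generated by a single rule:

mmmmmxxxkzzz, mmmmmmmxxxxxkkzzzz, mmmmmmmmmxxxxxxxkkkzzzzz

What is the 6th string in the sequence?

Term n consists of 2n+1 m's, followed by 2n-1 x's, followed by n-1 k's, followed by n+1 z's, where the shown terms are n = 2, 3, 4.
At n = 7 the blocks have lengths 15, 13, 6, 8.

mmmmmmmmmmmmmmmxxxxxxxxxxxxxkkkkkkzzzzzzzz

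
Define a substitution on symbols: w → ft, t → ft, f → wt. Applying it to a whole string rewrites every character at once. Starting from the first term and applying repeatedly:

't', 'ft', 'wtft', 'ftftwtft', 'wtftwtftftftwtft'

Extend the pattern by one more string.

Rewriting the 16 symbols of wtftwtftftftwtft one by one yields ft ft wt ft ft ft wt ft wt ft wt ft ft ft wt ft; concatenated:

ftftwtftftftwtftwtftwtftftftwtft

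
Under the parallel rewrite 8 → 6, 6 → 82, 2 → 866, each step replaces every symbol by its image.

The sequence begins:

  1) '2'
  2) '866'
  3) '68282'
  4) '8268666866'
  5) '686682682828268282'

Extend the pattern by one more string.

82682826866826866686668668268666866

Applying the rule to each of the 18 symbols of 686682682828268282 gives the pieces 82 6 82 82 6 866 82 6 866 6 866 6 866 82 6 866 6 866, which concatenate to the answer.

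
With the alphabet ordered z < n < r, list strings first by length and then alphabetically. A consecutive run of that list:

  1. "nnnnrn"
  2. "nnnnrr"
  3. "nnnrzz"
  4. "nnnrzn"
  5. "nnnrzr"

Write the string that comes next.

nnnrnz

The successor of nnnrzr increments the rightmost position that isn't already r and resets every position after it to z.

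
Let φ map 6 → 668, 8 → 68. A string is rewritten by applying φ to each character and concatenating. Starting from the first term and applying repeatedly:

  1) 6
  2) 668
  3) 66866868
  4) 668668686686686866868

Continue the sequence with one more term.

Rewriting the 21 symbols of 668668686686686866868 one by one yields 668 668 68 668 668 68 668 68 668 668 68 668 668 68 668 68 668 668 68 668 68; concatenated:

6686686866866868668686686686866866868668686686686866868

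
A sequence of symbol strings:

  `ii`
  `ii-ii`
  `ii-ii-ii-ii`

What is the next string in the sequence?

ii-ii-ii-ii-ii-ii-ii-ii

s(k+1) = s(k)·-·s(k) — each term doubles the last with '-' between the halves.
So the next term is two copies of ii-ii-ii-ii with '-' between the halves.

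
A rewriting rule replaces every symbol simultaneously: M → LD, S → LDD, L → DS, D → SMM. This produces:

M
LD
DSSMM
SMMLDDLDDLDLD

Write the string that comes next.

Rewriting the 13 symbols of SMMLDDLDDLDLD one by one yields LDD LD LD DS SMM SMM DS SMM SMM DS SMM DS SMM; concatenated:

LDDLDLDDSSMMSMMDSSMMSMMDSSMMDSSMM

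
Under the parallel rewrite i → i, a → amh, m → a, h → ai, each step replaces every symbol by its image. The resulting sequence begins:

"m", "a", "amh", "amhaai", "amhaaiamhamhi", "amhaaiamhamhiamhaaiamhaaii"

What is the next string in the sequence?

amhaaiamhamhiamhaaiamhaaiiamhaaiamhamhiamhaaiamhamhii

Applying the rule to each of the 26 symbols of amhaaiamhamhiamhaaiamhaaii gives the pieces amh a ai amh amh i amh a ai amh a ai i amh a ai amh amh i amh a ai amh amh i i, which concatenate to the answer.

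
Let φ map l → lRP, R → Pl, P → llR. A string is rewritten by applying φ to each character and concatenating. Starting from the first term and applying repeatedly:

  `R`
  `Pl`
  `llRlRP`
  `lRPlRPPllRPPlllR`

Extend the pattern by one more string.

lRPPlllRlRPPlllRllRlRPlRPPlllRllRlRPlRPlRPPl

φ(lRPlRPPllRPPlllR) expands symbol-by-symbol to lRP Pl llR lRP Pl llR llR lRP lRP Pl llR llR lRP lRP lRP Pl; joining the 16 pieces gives the next term.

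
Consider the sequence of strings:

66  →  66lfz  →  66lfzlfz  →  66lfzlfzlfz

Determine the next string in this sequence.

66lfzlfzlfzlfz

The strings grow by a fixed suffix lfz each time.
One more step from 66lfzlfzlfz gives the answer.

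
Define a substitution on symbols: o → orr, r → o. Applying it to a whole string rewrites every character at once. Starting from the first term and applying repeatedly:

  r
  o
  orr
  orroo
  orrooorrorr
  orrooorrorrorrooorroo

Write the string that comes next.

Applying the rule to each of the 21 symbols of orrooorrorrorrooorroo gives the pieces orr o o orr orr orr o o orr o o orr o o orr orr orr o o orr orr, which concatenate to the answer.

orrooorrorrorrooorrooorrooorrorrorrooorrorr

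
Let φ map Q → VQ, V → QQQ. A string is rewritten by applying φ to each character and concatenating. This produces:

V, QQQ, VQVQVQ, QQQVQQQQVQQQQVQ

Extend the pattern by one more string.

VQVQVQQQQVQVQVQVQQQQVQVQVQVQQQQVQ

φ(QQQVQQQQVQQQQVQ) expands symbol-by-symbol to VQ VQ VQ QQQ VQ VQ VQ VQ QQQ VQ VQ VQ VQ QQQ VQ; joining the 15 pieces gives the next term.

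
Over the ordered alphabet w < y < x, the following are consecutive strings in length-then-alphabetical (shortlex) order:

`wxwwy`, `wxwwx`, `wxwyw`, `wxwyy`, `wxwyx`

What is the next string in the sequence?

The successor of wxwyx increments the rightmost position that isn't already x and resets every position after it to w.

wxwxw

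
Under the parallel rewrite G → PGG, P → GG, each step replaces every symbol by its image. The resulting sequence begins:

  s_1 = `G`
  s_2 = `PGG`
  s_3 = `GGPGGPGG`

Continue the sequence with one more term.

Rewriting each symbol of GGPGGPGG: G→PGG, G→PGG, P→GG, G→PGG, G→PGG, P→GG, G→PGG, G→PGG, which concatenates to PGG PGG GG PGG PGG GG PGG PGG.

PGGPGGGGPGGPGGGGPGGPGG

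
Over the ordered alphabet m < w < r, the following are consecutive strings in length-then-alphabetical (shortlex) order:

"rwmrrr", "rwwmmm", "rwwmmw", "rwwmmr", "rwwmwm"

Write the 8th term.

Continuing the enumeration 3 steps past rwwmwm: rwwmwm → rwwmww → rwwmwr → (answer).

rwwmrm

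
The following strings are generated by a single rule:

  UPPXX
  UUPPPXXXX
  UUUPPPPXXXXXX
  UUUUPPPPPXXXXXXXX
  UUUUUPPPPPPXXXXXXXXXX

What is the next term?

UUUUUUPPPPPPPXXXXXXXXXXXX

Reading off run lengths: U runs 1, 2, 3, 4, 5; P runs 2, 3, 4, 5, 6; X runs 2, 4, 6, 8, 10 — each is linear in n (n = 1, 2, …).
Setting n = 6 gives 6, 7, 12 characters in each block.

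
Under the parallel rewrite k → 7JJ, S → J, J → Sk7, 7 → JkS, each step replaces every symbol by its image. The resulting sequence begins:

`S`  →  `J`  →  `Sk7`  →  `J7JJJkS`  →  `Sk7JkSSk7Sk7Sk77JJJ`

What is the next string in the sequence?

J7JJJkSSk77JJJJ7JJJkSJ7JJJkSJ7JJJkSJkSSk7Sk7Sk7

φ(Sk7JkSSk7Sk7Sk77JJJ) expands symbol-by-symbol to J 7JJ JkS Sk7 7JJ J J 7JJ JkS J 7JJ JkS J 7JJ JkS JkS Sk7 Sk7 Sk7; joining the 19 pieces gives the next term.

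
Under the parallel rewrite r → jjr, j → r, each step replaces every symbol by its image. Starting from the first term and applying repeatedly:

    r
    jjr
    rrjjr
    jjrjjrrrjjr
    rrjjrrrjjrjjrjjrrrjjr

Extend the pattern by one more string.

Replace each of the 21 characters of rrjjrrrjjrjjrjjrrrjjr in place — jjr jjr r r jjr jjr jjr r r jjr r r jjr r r jjr jjr jjr r r jjr — and concatenate.

jjrjjrrrjjrjjrjjrrrjjrrrjjrrrjjrjjrjjrrrjjr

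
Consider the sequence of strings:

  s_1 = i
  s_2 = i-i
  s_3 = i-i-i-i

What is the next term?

i-i-i-i-i-i-i-i

Every step duplicates the string with '-' between the halves.
So the next term is two copies of i-i-i-i with '-' between the halves.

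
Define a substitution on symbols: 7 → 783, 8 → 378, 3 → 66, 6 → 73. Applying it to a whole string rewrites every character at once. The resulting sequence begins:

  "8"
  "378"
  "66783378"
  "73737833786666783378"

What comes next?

Rewriting the 20 symbols of 73737833786666783378 one by one yields 783 66 783 66 783 378 66 66 783 378 73 73 73 73 783 378 66 66 783 378; concatenated:

78366783667833786666783378737373737833786666783378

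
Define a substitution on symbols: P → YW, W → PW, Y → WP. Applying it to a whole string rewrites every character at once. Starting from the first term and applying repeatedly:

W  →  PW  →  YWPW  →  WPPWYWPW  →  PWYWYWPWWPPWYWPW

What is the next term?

Applying the rule to each of the 16 symbols of PWYWYWPWWPPWYWPW gives the pieces YW PW WP PW WP PW YW PW PW YW YW PW WP PW YW PW, which concatenate to the answer.

YWPWWPPWWPPWYWPWPWYWYWPWWPPWYWPW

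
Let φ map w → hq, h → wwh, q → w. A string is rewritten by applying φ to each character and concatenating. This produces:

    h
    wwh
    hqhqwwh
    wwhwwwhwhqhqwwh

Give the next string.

Rewriting the 15 symbols of wwhwwwhwhqhqwwh one by one yields hq hq wwh hq hq hq wwh hq wwh w wwh w hq hq wwh; concatenated:

hqhqwwhhqhqhqwwhhqwwhwwwhwhqhqwwh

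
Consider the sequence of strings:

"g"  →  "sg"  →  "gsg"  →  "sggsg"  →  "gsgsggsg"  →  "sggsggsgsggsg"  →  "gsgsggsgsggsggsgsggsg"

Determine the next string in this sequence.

Each term (from the third on) is the two preceding terms concatenated in order: term 3 = g·sg = gsg.
The next term joins sggsggsgsggsg and gsgsggsgsggsggsgsggsg.

sggsggsgsggsggsgsggsgsggsggsgsggsg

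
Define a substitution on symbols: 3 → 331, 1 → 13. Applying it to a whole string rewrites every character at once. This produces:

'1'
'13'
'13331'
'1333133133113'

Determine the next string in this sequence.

Applying the rule to each of the 13 symbols of 1333133133113 gives the pieces 13 331 331 331 13 331 331 13 331 331 13 13 331, which concatenate to the answer.

1333133133113331331133313311313331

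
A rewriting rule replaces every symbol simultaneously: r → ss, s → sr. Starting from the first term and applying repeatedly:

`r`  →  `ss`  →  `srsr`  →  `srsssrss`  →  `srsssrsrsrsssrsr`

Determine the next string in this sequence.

srsssrsrsrsssrsssrsssrsrsrsssrss

Applying the rule to each of the 16 symbols of srsssrsrsrsssrsr gives the pieces sr ss sr sr sr ss sr ss sr ss sr sr sr ss sr ss, which concatenate to the answer.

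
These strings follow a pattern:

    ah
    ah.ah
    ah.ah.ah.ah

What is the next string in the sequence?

Every step duplicates the string with '.' between the halves.
One more doubling of ah.ah.ah.ah gives the answer.

ah.ah.ah.ah.ah.ah.ah.ah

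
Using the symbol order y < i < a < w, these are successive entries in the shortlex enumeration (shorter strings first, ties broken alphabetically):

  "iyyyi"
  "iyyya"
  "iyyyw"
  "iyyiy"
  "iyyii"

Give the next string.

Find the rightmost character of iyyii below w, bump it to the next letter, and reset everything to its right to y.

iyyia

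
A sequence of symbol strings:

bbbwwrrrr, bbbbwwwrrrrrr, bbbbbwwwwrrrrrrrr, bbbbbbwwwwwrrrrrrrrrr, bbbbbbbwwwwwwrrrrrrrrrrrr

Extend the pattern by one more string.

Term n consists of n+1 b's, followed by n w's, followed by 2n r's, where the shown terms are n = 2, 3, 4, 5, 6.
At n = 7 the blocks have lengths 8, 7, 14.

bbbbbbbbwwwwwwwrrrrrrrrrrrrrr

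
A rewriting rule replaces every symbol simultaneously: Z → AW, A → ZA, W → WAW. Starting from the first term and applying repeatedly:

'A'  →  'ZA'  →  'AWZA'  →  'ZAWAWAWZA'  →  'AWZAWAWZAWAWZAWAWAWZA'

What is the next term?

ZAWAWAWZAWAWZAWAWAWZAWAWZAWAWAWZAWAWZAWAWZAWAWAWZA

Replace each of the 21 characters of AWZAWAWZAWAWZAWAWAWZA in place — ZA WAW AW ZA WAW ZA WAW AW ZA WAW ZA WAW AW ZA WAW ZA WAW ZA WAW AW ZA — and concatenate.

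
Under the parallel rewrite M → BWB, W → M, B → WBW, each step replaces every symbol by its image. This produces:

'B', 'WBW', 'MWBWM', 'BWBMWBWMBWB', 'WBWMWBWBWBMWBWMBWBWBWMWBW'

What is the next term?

Rewriting the 25 symbols of WBWMWBWBWBMWBWMBWBWBWMWBW one by one yields M WBW M BWB M WBW M WBW M WBW BWB M WBW M BWB WBW M WBW M WBW M BWB M WBW M; concatenated:

MWBWMBWBMWBWMWBWMWBWBWBMWBWMBWBWBWMWBWMWBWMBWBMWBWM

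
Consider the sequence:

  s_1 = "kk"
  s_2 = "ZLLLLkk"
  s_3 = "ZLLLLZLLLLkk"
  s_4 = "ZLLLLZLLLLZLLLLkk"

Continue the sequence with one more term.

Every step adds ZLLLL at the front: s(k+1) = ZLLLL·s(k).
One more step from ZLLLLZLLLLZLLLLkk gives the answer.

ZLLLLZLLLLZLLLLZLLLLkk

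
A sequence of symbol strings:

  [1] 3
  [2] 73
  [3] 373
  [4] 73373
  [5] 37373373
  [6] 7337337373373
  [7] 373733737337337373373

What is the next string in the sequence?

7337337373373373733737337337373373

From term 3 onward, concatenate the second-to-last term with the last: 3·73 = 373, 73·373 = 73373, …
Continuing: 7337337373373 · 373733737337337373373 gives term 8.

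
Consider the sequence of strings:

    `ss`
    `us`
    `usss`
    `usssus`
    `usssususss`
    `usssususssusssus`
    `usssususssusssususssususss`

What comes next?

usssususssusssususssususssusssususssusssus

Each term (from the third on) is the previous term followed by the one before it: term 3 = us·ss = usss.
The next term joins usssususssusssususssususss and usssususssusssus.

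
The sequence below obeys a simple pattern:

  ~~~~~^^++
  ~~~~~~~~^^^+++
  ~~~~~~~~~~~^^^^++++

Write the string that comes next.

~~~~~~~~~~~~~~^^^^^+++++

Each string has the form ~^{3n+2} ^^{n+1} +^{n+1} (n = 1, 2, …).
At n = 4 the blocks have lengths 14, 5, 5.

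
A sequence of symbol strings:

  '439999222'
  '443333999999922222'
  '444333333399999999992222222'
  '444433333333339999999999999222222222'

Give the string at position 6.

Term n consists of n 4's, followed by 3n-2 3's, followed by 3n+1 9's, followed by 2n+1 2's (n = 1, 2, …).
For term 6, n = 6, so the run lengths are 6, 16, 19, 13.

444444333333333333333399999999999999999992222222222222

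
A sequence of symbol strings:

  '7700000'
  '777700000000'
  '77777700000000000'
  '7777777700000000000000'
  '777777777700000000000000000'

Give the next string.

Each string has the form 7^{2n} 0^{3n+2} (n = 1, 2, …).
Setting n = 6 gives 12, 20 characters in each block.

77777777777700000000000000000000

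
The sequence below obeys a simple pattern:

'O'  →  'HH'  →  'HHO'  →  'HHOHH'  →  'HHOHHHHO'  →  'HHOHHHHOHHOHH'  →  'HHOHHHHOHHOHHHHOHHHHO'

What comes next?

HHOHHHHOHHOHHHHOHHHHOHHOHHHHOHHOHH

Each term (from the third on) is the previous term followed by the one before it: term 3 = HH·O = HHO.
Continuing: HHOHHHHOHHOHHHHOHHHHO · HHOHHHHOHHOHH gives term 8.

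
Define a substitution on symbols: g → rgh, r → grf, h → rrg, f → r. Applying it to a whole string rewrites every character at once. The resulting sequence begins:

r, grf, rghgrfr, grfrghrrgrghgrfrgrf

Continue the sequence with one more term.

Applying the rule to each of the 19 symbols of grfrghrrgrghgrfrgrf gives the pieces rgh grf r grf rgh rrg grf grf rgh grf rgh rrg rgh grf r grf rgh grf r, which concatenate to the answer.

rghgrfrgrfrghrrggrfgrfrghgrfrghrrgrghgrfrgrfrghgrfr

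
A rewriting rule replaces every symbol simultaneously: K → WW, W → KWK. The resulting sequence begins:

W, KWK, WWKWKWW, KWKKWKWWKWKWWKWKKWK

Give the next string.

Applying the rule to each of the 19 symbols of KWKKWKWWKWKWWKWKKWK gives the pieces WW KWK WW WW KWK WW KWK KWK WW KWK WW KWK KWK WW KWK WW WW KWK WW, which concatenate to the answer.

WWKWKWWWWKWKWWKWKKWKWWKWKWWKWKKWKWWKWKWWWWKWKWW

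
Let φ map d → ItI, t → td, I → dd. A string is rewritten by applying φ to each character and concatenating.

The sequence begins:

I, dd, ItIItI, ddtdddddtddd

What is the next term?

ItIItItdItIItIItIItIItItdItIItIItI

Apply φ to ddtdddddtddd symbol by symbol: d→ItI, d→ItI, t→td, d→ItI, d→ItI, d→ItI, d→ItI, d→ItI, t→td, d→ItI, d→ItI, d→ItI; joined: ItI ItI td ItI ItI ItI ItI ItI td ItI ItI ItI.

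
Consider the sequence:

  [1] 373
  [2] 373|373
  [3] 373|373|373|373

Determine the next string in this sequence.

373|373|373|373|373|373|373|373

Every step duplicates the string with '|' between the halves.
So the next term is two copies of 373|373|373|373 with '|' between the halves.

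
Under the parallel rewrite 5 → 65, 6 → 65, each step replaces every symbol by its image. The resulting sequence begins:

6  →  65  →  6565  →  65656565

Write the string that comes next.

Expanding 65656565: 6→65, 5→65, 6→65, 5→65, 6→65, 5→65, 6→65, 5→65. Concatenated: 65 65 65 65 65 65 65 65.

6565656565656565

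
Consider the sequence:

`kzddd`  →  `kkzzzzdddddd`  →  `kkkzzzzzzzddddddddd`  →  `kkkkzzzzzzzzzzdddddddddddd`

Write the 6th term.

kkkkkkzzzzzzzzzzzzzzzzdddddddddddddddddd

Reading off run lengths: k runs 1, 2, 3, 4; z runs 1, 4, 7, 10; d runs 3, 6, 9, 12 — each is linear in n (n = 1, 2, …).
Setting n = 6 gives 6, 16, 18 characters in each block.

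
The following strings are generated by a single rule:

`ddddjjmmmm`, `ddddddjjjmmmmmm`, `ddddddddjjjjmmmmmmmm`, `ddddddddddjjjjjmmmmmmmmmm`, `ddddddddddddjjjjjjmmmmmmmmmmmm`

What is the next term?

ddddddddddddddjjjjjjjmmmmmmmmmmmmmm

The n-th term is 2n d's then n j's then 2n m's, where the shown terms are n = 2, 3, 4, 5, 6.
Setting n = 7 gives 14, 7, 14 characters in each block.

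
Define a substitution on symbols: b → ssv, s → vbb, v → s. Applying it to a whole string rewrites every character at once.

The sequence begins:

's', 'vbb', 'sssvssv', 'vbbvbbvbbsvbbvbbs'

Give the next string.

Rewriting the 17 symbols of vbbvbbvbbsvbbvbbs one by one yields s ssv ssv s ssv ssv s ssv ssv vbb s ssv ssv s ssv ssv vbb; concatenated:

sssvssvsssvssvsssvssvvbbsssvssvsssvssvvbb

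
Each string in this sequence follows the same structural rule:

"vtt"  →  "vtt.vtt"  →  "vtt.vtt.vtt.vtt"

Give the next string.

vtt.vtt.vtt.vtt.vtt.vtt.vtt.vtt

Every step duplicates the string with '.' between the halves.
So the next term is two copies of vtt.vtt.vtt.vtt with '.' between the halves.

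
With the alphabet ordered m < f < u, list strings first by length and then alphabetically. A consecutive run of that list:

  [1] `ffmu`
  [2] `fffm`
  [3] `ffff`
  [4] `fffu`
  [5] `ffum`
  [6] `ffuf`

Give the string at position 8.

Continuing the enumeration 2 steps past ffuf: ffuf → ffuu → (answer).

fumm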